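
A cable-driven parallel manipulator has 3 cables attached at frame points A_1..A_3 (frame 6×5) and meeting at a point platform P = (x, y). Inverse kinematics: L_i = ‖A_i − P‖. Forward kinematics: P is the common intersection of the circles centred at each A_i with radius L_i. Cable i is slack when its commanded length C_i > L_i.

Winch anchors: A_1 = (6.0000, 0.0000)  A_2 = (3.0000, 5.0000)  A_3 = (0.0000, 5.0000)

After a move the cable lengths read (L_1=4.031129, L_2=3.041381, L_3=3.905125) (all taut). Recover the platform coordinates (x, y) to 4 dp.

each cable: (A_i−P)·(A_i−P) = L_i²; let c_i = ‖A_i‖²−L_i²
c_1 = 36.0000+0.0000−16.2500 = 19.7500
row 1: 6.0000x − 10.0000y = -5.0000  (c_2=24.7500)
row 2: 12.0000x − 10.0000y = 10.0000  (c_3=9.7500)
Cramer on rows 1–2 → x = 2.5000, y = 2.0000

(2.5000, 2.0000)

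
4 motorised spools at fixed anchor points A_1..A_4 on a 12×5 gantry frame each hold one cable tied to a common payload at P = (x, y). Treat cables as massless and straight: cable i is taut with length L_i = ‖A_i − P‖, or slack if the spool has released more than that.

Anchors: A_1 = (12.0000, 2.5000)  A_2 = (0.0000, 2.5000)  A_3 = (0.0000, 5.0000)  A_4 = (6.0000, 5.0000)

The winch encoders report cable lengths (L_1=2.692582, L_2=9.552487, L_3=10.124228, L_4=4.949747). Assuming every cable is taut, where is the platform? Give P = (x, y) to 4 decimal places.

(9.5000, 1.5000)

circle eqns → linear via eq_j − eq_1; set k_j = A_j·A_j − L_j²
k_1 = 144.0000+6.2500−7.2500 = 143.0000
24.0000·x + 0.0000·y = k_1−k_2 = 228.0000
24.0000·x − 5.0000·y = k_1−k_3 = 220.5000
12.0000·x − 5.0000·y = k_1−k_4 = 106.5000
solve first two rows → x=9.5000, y=1.5000
check cable 4: ‖A_4−P‖² = 24.5000 ≈ L_4² = 24.5000 ✓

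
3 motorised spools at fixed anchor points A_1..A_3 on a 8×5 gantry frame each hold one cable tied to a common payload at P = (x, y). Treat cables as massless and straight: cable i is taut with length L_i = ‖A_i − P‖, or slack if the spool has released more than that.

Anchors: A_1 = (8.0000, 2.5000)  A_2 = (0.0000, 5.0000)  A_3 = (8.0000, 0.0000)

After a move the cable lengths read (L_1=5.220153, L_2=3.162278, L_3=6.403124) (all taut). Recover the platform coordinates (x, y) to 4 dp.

(3.0000, 4.0000)

each cable: (A_i−P)·(A_i−P) = L_i²; let q_i = ‖A_i‖²−L_i²
q_1 = 64.0000+6.2500−27.2500 = 43.0000
row 1: 16.0000x − 5.0000y = 28.0000  (q_2=15.0000)
row 2: 0.0000x + 5.0000y = 20.0000  (q_3=23.0000)
Cramer on rows 1–2 → x = 3.0000, y = 4.0000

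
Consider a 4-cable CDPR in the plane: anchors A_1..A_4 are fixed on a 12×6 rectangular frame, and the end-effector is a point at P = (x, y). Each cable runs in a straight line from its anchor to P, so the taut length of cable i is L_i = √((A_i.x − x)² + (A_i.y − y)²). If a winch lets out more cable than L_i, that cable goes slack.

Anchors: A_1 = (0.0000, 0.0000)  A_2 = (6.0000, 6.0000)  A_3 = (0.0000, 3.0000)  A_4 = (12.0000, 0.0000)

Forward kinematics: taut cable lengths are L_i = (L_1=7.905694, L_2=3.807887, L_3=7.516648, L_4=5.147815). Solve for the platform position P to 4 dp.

(7.5000, 2.5000)

expand ‖A_i−P‖²=L_i² and subtract eq 1 (c_i ≔ ‖A_i‖²−L_i²)
c_1 = 0.0000+0.0000−62.5000 = -62.5000
eq1−eq2 → [-12.0000  -12.0000]·P = -120.0000
eq1−eq3 → [0.0000  -6.0000]·P = -15.0000
eq1−eq4 → [-24.0000  0.0000]·P = -180.0000
2×2 solve → P = (7.5000, 2.5000)
check cable 4: ‖A_4−P‖² = 26.5000 ≈ L_4² = 26.5000 ✓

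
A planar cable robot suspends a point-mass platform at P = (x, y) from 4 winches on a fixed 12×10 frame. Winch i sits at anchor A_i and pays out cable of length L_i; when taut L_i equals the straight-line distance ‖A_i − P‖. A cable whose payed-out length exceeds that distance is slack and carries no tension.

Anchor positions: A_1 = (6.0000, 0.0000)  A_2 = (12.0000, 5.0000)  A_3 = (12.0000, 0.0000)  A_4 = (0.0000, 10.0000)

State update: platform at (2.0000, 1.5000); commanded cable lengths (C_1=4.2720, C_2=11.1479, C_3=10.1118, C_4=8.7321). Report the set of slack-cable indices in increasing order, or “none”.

2

i=1: geometric 4.2720 vs commanded 4.2720 ⇒ taut
i=2: geometric 10.5948 vs commanded 11.1479 ⇒ slack
i=3: geometric 10.1119 vs commanded 10.1118 ⇒ taut
i=4: geometric 8.7321 vs commanded 8.7321 ⇒ taut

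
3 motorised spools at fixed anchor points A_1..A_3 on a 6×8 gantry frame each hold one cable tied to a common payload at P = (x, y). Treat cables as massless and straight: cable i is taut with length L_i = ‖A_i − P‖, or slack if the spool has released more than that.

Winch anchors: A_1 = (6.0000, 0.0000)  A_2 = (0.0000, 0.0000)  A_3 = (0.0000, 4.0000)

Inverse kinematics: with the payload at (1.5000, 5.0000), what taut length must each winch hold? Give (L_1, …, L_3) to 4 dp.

(6.7268, 5.2202, 1.8028)

cable 1: Δx=4.5000, Δy=-5.0000; L_1 = √(Δx²+Δy²) = 6.7268
cable 2: Δx=-1.5000, Δy=-5.0000; L_2 = √(Δx²+Δy²) = 5.2202
cable 3: Δx=-1.5000, Δy=-1.0000; L_3 = √(Δx²+Δy²) = 1.8028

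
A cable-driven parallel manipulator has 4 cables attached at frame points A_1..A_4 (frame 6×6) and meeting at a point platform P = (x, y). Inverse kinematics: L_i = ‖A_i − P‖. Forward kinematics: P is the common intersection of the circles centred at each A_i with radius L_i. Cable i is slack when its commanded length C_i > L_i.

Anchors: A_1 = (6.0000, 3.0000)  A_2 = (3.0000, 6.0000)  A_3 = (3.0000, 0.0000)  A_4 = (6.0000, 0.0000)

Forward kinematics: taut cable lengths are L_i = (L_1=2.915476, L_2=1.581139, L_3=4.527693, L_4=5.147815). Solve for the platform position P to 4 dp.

(3.5000, 4.5000)

each cable: (A_i−P)·(A_i−P) = L_i²; let k_i = ‖A_i‖²−L_i²
k_1 = 36.0000+9.0000−8.5000 = 36.5000
row 1: 6.0000x − 6.0000y = -6.0000  (k_2=42.5000)
row 2: 6.0000x + 6.0000y = 48.0000  (k_3=-11.5000)
row 3: 0.0000x + 6.0000y = 27.0000  (k_4=9.5000)
Cramer on rows 1–2 → x = 3.5000, y = 4.5000
check cable 4: ‖A_4−P‖² = 26.5000 ≈ L_4² = 26.5000 ✓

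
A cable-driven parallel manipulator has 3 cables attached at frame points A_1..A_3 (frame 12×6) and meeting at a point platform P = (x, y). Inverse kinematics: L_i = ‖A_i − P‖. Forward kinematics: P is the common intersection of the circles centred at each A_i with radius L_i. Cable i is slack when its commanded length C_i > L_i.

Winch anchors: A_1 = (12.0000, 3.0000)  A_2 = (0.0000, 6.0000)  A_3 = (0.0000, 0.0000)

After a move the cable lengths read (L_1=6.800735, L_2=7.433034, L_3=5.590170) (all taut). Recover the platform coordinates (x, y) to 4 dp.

(5.5000, 1.0000)

circle eqns → linear via eq_j − eq_1; set k_j = A_j·A_j − L_j²
k_1 = 144.0000+9.0000−46.2500 = 106.7500
24.0000·x − 6.0000·y = k_1−k_2 = 126.0000
24.0000·x + 6.0000·y = k_1−k_3 = 138.0000
solve first two rows → x=5.5000, y=1.0000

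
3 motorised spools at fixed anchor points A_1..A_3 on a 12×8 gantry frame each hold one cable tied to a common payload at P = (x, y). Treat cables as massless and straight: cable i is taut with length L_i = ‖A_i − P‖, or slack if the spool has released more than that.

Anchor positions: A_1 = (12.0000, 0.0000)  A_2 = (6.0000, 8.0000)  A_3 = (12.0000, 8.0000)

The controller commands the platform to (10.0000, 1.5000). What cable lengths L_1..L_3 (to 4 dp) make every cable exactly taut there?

cable 1: Δx=2.0000, Δy=-1.5000; L_1 = √(Δx²+Δy²) = 2.5000
cable 2: Δx=-4.0000, Δy=6.5000; L_2 = √(Δx²+Δy²) = 7.6322
cable 3: Δx=2.0000, Δy=6.5000; L_3 = √(Δx²+Δy²) = 6.8007

(2.5000, 7.6322, 6.8007)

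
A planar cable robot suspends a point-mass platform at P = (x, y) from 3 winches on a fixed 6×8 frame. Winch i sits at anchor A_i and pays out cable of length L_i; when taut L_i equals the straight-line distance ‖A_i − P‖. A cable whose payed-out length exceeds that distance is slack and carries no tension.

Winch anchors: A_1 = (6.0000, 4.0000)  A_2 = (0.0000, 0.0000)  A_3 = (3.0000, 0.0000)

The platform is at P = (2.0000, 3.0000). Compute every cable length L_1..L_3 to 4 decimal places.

(4.1231, 3.6056, 3.1623)

cable 1: Δx=4.0000, Δy=1.0000; L_1 = √(Δx²+Δy²) = 4.1231
cable 2: Δx=-2.0000, Δy=-3.0000; L_2 = √(Δx²+Δy²) = 3.6056
cable 3: Δx=1.0000, Δy=-3.0000; L_3 = √(Δx²+Δy²) = 3.1623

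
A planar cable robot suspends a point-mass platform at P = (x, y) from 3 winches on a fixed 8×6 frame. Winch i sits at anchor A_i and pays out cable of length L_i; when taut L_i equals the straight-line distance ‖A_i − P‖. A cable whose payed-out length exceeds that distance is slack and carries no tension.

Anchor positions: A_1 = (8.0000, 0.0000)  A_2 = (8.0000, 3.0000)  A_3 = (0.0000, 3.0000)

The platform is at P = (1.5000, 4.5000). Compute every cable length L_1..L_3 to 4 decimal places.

(7.9057, 6.6708, 2.1213)

L_1 = √((8.0000−1.5000)² + (0.0000−4.5000)²) = 7.9057
L_2 = √((8.0000−1.5000)² + (3.0000−4.5000)²) = 6.6708
L_3 = √((0.0000−1.5000)² + (3.0000−4.5000)²) = 2.1213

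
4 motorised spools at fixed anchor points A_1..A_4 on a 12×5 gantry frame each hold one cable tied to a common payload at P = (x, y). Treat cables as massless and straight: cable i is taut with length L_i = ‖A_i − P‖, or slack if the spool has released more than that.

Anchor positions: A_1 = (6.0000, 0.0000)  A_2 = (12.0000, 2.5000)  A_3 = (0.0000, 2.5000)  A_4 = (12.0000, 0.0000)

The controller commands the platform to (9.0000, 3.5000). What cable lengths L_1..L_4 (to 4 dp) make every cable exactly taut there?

L_1 = √((6.0000−9.0000)² + (0.0000−3.5000)²) = 4.6098
L_2 = √((12.0000−9.0000)² + (2.5000−3.5000)²) = 3.1623
L_3 = √((0.0000−9.0000)² + (2.5000−3.5000)²) = 9.0554
L_4 = √((12.0000−9.0000)² + (0.0000−3.5000)²) = 4.6098

(4.6098, 3.1623, 9.0554, 4.6098)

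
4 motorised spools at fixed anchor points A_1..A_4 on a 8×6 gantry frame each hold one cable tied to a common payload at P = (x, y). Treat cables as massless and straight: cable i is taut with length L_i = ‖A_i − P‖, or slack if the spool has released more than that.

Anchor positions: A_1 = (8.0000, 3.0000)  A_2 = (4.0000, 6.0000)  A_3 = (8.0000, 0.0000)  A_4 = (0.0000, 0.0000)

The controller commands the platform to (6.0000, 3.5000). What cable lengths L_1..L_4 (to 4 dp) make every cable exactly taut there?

(2.0616, 3.2016, 4.0311, 6.9462)

L_1: Δ = A_1−P = (2.0000, -0.5000) → ‖Δ‖ = √4.2500 = 2.0616
L_2: Δ = A_2−P = (-2.0000, 2.5000) → ‖Δ‖ = √10.2500 = 3.2016
L_3: Δ = A_3−P = (2.0000, -3.5000) → ‖Δ‖ = √16.2500 = 4.0311
L_4: Δ = A_4−P = (-6.0000, -3.5000) → ‖Δ‖ = √48.2500 = 6.9462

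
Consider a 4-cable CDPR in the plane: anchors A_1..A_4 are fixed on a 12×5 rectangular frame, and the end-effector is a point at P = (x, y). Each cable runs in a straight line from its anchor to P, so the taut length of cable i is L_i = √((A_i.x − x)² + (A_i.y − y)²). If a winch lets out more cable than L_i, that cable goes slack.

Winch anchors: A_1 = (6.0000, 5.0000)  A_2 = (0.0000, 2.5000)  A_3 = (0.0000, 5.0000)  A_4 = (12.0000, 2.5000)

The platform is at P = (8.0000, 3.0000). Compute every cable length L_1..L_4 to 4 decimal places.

L_1 = √((6.0000−8.0000)² + (5.0000−3.0000)²) = 2.8284
L_2 = √((0.0000−8.0000)² + (2.5000−3.0000)²) = 8.0156
L_3 = √((0.0000−8.0000)² + (5.0000−3.0000)²) = 8.2462
L_4 = √((12.0000−8.0000)² + (2.5000−3.0000)²) = 4.0311

(2.8284, 8.0156, 8.2462, 4.0311)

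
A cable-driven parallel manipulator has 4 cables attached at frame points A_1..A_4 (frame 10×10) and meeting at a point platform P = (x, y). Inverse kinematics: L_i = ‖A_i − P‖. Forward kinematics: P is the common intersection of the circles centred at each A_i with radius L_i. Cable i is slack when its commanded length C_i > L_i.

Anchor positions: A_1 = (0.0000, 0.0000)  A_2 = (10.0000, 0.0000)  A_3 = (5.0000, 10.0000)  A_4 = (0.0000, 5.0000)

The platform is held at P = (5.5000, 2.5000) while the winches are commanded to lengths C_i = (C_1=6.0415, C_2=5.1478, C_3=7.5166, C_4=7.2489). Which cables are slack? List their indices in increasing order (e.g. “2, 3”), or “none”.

i=1: geometric 6.0415 vs commanded 6.0415 ⇒ taut
i=2: geometric 5.1478 vs commanded 5.1478 ⇒ taut
i=3: geometric 7.5166 vs commanded 7.5166 ⇒ taut
i=4: geometric 6.0415 vs commanded 7.2489 ⇒ slack

4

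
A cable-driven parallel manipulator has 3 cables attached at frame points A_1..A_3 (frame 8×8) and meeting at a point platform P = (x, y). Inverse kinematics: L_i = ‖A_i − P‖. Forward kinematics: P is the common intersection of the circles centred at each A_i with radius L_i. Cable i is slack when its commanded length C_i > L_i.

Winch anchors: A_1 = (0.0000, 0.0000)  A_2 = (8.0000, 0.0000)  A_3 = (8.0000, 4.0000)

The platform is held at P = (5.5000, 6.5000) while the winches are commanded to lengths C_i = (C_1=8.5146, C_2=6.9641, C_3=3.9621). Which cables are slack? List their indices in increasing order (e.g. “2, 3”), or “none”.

cable 1: L_1 = ‖A_1−P‖ = 8.5147;  C_1 = 8.5146 → taut
cable 2: L_2 = ‖A_2−P‖ = 6.9642;  C_2 = 6.9641 → taut
cable 3: L_3 = ‖A_3−P‖ = 3.5355;  C_3 = 3.9621 → slack

3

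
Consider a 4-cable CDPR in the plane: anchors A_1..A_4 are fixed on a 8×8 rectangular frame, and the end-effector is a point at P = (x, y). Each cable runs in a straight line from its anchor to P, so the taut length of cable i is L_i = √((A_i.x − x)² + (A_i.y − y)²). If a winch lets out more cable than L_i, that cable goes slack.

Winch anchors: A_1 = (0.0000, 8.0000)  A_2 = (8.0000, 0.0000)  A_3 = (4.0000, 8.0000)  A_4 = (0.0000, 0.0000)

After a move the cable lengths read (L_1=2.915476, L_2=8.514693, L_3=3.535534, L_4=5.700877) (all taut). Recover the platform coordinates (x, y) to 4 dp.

(1.5000, 5.5000)

circle eqns → linear via eq_j − eq_1; set k_j = A_j·A_j − L_j²
k_1 = 0.0000+64.0000−8.5000 = 55.5000
-16.0000·x + 16.0000·y = k_1−k_2 = 64.0000
-8.0000·x + 0.0000·y = k_1−k_3 = -12.0000
0.0000·x + 16.0000·y = k_1−k_4 = 88.0000
solve first two rows → x=1.5000, y=5.5000
check cable 4: ‖A_4−P‖² = 32.5000 ≈ L_4² = 32.5000 ✓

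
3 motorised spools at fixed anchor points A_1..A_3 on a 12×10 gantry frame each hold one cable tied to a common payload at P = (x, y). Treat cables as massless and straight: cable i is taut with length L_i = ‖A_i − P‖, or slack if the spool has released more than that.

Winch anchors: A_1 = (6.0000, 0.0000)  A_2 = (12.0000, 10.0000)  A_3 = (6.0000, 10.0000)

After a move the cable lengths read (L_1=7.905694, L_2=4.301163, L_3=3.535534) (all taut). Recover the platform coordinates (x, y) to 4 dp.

each cable: (A_i−P)·(A_i−P) = L_i²; let k_i = ‖A_i‖²−L_i²
k_1 = 36.0000+0.0000−62.5000 = -26.5000
row 1: -12.0000x − 20.0000y = -252.0000  (k_2=225.5000)
row 2: 0.0000x − 20.0000y = -150.0000  (k_3=123.5000)
Cramer on rows 1–2 → x = 8.5000, y = 7.5000

(8.5000, 7.5000)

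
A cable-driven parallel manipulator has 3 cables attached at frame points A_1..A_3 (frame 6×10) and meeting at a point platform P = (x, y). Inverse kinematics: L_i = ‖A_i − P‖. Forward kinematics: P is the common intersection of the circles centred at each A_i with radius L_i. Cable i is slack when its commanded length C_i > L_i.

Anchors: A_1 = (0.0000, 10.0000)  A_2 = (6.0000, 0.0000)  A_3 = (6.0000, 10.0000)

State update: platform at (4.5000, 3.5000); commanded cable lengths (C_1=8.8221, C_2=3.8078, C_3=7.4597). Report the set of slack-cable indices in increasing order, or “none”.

1, 3

cable 1: √((-4.5000)²+(6.5000)²)=7.9057, C_1=8.8221: slack
cable 2: √((1.5000)²+(-3.5000)²)=3.8079, C_2=3.8078: taut
cable 3: √((1.5000)²+(6.5000)²)=6.6708, C_3=7.4597: slack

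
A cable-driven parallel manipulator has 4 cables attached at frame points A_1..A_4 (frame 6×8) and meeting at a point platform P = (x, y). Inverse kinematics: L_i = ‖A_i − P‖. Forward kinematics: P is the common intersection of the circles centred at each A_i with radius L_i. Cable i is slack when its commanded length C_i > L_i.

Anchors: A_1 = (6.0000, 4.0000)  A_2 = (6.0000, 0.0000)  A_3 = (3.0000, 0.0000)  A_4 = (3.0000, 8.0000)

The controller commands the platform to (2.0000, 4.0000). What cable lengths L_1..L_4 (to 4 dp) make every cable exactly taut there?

cable 1: Δx=4.0000, Δy=0.0000; L_1 = √(Δx²+Δy²) = 4.0000
cable 2: Δx=4.0000, Δy=-4.0000; L_2 = √(Δx²+Δy²) = 5.6569
cable 3: Δx=1.0000, Δy=-4.0000; L_3 = √(Δx²+Δy²) = 4.1231
cable 4: Δx=1.0000, Δy=4.0000; L_4 = √(Δx²+Δy²) = 4.1231

(4.0000, 5.6569, 4.1231, 4.1231)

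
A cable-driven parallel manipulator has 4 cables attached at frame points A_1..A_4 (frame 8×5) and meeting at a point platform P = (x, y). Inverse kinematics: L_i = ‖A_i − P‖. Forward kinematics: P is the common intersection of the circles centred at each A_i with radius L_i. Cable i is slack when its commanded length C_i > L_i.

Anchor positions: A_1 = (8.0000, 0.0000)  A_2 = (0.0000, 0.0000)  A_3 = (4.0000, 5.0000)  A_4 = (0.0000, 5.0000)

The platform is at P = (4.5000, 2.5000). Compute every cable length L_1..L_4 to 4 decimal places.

L_1 = √((8.0000−4.5000)² + (0.0000−2.5000)²) = 4.3012
L_2 = √((0.0000−4.5000)² + (0.0000−2.5000)²) = 5.1478
L_3 = √((4.0000−4.5000)² + (5.0000−2.5000)²) = 2.5495
L_4 = √((0.0000−4.5000)² + (5.0000−2.5000)²) = 5.1478

(4.3012, 5.1478, 2.5495, 5.1478)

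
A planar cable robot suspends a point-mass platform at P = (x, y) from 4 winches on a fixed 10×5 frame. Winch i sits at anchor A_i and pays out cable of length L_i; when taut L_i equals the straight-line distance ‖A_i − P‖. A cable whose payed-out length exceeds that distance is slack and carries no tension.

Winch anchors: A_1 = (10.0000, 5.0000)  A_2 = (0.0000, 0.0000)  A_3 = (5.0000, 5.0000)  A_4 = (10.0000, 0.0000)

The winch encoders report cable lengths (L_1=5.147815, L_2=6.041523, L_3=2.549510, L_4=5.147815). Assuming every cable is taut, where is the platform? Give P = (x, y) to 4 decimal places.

each cable: (A_i−P)·(A_i−P) = L_i²; let q_i = ‖A_i‖²−L_i²
q_1 = 100.0000+25.0000−26.5000 = 98.5000
row 1: 20.0000x + 10.0000y = 135.0000  (q_2=-36.5000)
row 2: 10.0000x + 0.0000y = 55.0000  (q_3=43.5000)
row 3: 0.0000x + 10.0000y = 25.0000  (q_4=73.5000)
Cramer on rows 1–2 → x = 5.5000, y = 2.5000
check cable 4: ‖A_4−P‖² = 26.5000 ≈ L_4² = 26.5000 ✓

(5.5000, 2.5000)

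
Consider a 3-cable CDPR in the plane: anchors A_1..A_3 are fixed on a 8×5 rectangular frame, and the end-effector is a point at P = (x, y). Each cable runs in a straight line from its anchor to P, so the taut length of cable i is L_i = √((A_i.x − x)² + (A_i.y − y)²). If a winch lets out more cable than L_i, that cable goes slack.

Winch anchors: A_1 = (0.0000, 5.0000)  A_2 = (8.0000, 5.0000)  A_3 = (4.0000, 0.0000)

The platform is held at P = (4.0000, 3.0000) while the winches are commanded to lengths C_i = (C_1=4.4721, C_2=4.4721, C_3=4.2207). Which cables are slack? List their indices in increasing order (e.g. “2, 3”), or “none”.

i=1: geometric 4.4721 vs commanded 4.4721 ⇒ taut
i=2: geometric 4.4721 vs commanded 4.4721 ⇒ taut
i=3: geometric 3.0000 vs commanded 4.2207 ⇒ slack

3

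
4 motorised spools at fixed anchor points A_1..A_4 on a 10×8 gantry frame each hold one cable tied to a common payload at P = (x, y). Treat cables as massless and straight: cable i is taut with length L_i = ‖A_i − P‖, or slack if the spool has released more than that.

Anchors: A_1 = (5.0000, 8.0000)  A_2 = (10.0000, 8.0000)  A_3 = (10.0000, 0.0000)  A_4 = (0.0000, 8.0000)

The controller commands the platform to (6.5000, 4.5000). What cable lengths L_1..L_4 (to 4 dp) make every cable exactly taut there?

(3.8079, 4.9497, 5.7009, 7.3824)

L_1 = √((5.0000−6.5000)² + (8.0000−4.5000)²) = 3.8079
L_2 = √((10.0000−6.5000)² + (8.0000−4.5000)²) = 4.9497
L_3 = √((10.0000−6.5000)² + (0.0000−4.5000)²) = 5.7009
L_4 = √((0.0000−6.5000)² + (8.0000−4.5000)²) = 7.3824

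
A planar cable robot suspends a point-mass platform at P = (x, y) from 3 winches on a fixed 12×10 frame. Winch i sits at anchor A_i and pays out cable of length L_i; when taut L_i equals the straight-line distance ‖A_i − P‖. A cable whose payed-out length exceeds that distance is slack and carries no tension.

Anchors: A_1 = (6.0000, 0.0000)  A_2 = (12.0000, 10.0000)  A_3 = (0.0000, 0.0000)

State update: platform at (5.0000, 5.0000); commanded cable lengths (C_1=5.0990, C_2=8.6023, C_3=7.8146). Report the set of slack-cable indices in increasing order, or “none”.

i=1: geometric 5.0990 vs commanded 5.0990 ⇒ taut
i=2: geometric 8.6023 vs commanded 8.6023 ⇒ taut
i=3: geometric 7.0711 vs commanded 7.8146 ⇒ slack

3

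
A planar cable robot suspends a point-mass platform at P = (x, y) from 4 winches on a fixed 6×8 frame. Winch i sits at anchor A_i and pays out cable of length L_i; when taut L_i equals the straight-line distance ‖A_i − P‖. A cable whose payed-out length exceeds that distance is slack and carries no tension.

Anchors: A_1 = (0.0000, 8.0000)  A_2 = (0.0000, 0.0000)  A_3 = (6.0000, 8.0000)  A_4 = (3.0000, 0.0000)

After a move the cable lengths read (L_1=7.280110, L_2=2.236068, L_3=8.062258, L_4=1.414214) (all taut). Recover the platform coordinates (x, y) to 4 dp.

each cable: (A_i−P)·(A_i−P) = L_i²; let q_i = ‖A_i‖²−L_i²
q_1 = 0.0000+64.0000−53.0000 = 11.0000
row 1: 0.0000x + 16.0000y = 16.0000  (q_2=-5.0000)
row 2: -12.0000x + 0.0000y = -24.0000  (q_3=35.0000)
row 3: -6.0000x + 16.0000y = 4.0000  (q_4=7.0000)
Cramer on rows 1–2 → x = 2.0000, y = 1.0000
check cable 4: ‖A_4−P‖² = 2.0000 ≈ L_4² = 2.0000 ✓

(2.0000, 1.0000)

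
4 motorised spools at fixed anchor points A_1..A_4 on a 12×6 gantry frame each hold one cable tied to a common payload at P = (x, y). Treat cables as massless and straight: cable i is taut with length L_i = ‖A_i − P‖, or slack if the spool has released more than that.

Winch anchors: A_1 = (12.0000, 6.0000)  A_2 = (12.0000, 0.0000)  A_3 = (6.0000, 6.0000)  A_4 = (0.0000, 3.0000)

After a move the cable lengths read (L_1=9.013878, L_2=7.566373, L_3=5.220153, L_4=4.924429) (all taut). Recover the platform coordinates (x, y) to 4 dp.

expand ‖A_i−P‖²=L_i² and subtract eq 1 (k_i ≔ ‖A_i‖²−L_i²)
k_1 = 144.0000+36.0000−81.2500 = 98.7500
eq1−eq2 → [0.0000  12.0000]·P = 12.0000
eq1−eq3 → [12.0000  0.0000]·P = 54.0000
eq1−eq4 → [24.0000  6.0000]·P = 114.0000
2×2 solve → P = (4.5000, 1.0000)
check cable 4: ‖A_4−P‖² = 24.2500 ≈ L_4² = 24.2500 ✓

(4.5000, 1.0000)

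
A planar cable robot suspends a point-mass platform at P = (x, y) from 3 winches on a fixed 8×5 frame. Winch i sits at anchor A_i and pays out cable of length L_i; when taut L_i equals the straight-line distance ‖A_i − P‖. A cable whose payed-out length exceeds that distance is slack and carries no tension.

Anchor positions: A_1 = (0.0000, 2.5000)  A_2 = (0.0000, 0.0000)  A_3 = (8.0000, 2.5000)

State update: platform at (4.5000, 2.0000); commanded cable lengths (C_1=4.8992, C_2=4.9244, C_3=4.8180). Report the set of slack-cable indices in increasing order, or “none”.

i=1: geometric 4.5277 vs commanded 4.8992 ⇒ slack
i=2: geometric 4.9244 vs commanded 4.9244 ⇒ taut
i=3: geometric 3.5355 vs commanded 4.8180 ⇒ slack

1, 3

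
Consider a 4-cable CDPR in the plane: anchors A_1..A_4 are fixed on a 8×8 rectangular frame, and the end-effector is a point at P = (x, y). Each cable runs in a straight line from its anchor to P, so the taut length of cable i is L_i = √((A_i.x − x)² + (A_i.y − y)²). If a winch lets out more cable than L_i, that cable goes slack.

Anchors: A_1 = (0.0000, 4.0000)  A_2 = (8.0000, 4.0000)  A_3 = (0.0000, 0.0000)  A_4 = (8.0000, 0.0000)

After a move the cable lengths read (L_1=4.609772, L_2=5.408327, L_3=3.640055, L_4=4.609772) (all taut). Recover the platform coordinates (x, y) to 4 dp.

each cable: (A_i−P)·(A_i−P) = L_i²; let q_i = ‖A_i‖²−L_i²
q_1 = 0.0000+16.0000−21.2500 = -5.2500
row 1: -16.0000x + 0.0000y = -56.0000  (q_2=50.7500)
row 2: 0.0000x + 8.0000y = 8.0000  (q_3=-13.2500)
row 3: -16.0000x + 8.0000y = -48.0000  (q_4=42.7500)
Cramer on rows 1–2 → x = 3.5000, y = 1.0000
check cable 4: ‖A_4−P‖² = 21.2500 ≈ L_4² = 21.2500 ✓

(3.5000, 1.0000)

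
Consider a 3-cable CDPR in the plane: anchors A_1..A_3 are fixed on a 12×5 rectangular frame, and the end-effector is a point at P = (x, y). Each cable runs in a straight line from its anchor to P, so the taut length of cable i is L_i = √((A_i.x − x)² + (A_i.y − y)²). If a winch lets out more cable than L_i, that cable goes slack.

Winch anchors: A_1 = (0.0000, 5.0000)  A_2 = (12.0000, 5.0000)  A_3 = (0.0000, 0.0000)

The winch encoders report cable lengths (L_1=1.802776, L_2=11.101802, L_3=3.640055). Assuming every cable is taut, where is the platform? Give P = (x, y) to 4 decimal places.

(1.0000, 3.5000)

circle eqns → linear via eq_j − eq_1; set c_j = A_j·A_j − L_j²
c_1 = 0.0000+25.0000−3.2500 = 21.7500
-24.0000·x + 0.0000·y = c_1−c_2 = -24.0000
0.0000·x + 10.0000·y = c_1−c_3 = 35.0000
solve first two rows → x=1.0000, y=3.5000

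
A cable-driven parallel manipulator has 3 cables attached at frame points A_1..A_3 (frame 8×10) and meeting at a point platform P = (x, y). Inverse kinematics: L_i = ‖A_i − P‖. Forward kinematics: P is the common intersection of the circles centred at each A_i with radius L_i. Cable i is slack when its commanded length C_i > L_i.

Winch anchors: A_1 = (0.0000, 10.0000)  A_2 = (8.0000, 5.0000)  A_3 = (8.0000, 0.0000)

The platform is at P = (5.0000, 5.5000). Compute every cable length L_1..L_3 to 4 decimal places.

(6.7268, 3.0414, 6.2650)

L_1 = √((0.0000−5.0000)² + (10.0000−5.5000)²) = 6.7268
L_2 = √((8.0000−5.0000)² + (5.0000−5.5000)²) = 3.0414
L_3 = √((8.0000−5.0000)² + (0.0000−5.5000)²) = 6.2650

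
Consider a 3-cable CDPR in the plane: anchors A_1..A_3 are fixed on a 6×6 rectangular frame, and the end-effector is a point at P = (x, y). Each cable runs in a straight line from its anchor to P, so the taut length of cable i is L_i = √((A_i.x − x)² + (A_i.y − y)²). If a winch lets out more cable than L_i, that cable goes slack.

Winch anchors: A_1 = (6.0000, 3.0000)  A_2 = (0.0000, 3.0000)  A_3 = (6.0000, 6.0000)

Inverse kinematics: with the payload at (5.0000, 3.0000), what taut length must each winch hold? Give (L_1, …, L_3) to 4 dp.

(1.0000, 5.0000, 3.1623)

L_1 = √((6.0000−5.0000)² + (3.0000−3.0000)²) = 1.0000
L_2 = √((0.0000−5.0000)² + (3.0000−3.0000)²) = 5.0000
L_3 = √((6.0000−5.0000)² + (6.0000−3.0000)²) = 3.1623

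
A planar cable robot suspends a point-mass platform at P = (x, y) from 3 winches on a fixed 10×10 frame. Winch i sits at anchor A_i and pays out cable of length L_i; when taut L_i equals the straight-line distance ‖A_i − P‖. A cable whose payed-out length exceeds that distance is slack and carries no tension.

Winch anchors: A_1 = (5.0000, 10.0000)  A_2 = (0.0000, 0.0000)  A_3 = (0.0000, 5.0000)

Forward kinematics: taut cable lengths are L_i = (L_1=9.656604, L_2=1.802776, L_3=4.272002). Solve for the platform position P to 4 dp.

circle eqns → linear via eq_j − eq_1; set k_j = A_j·A_j − L_j²
k_1 = 25.0000+100.0000−93.2500 = 31.7500
10.0000·x + 20.0000·y = k_1−k_2 = 35.0000
10.0000·x + 10.0000·y = k_1−k_3 = 25.0000
solve first two rows → x=1.5000, y=1.0000

(1.5000, 1.0000)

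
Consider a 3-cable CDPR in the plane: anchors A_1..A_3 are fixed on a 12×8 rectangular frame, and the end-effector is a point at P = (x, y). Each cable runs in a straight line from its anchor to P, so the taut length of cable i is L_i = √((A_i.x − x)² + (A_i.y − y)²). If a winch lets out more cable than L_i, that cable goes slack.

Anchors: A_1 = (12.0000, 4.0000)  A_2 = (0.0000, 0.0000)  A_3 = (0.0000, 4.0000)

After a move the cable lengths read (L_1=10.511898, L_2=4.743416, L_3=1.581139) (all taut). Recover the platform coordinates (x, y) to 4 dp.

expand ‖A_i−P‖²=L_i² and subtract eq 1 (c_i ≔ ‖A_i‖²−L_i²)
c_1 = 144.0000+16.0000−110.5000 = 49.5000
eq1−eq2 → [24.0000  8.0000]·P = 72.0000
eq1−eq3 → [24.0000  0.0000]·P = 36.0000
2×2 solve → P = (1.5000, 4.5000)

(1.5000, 4.5000)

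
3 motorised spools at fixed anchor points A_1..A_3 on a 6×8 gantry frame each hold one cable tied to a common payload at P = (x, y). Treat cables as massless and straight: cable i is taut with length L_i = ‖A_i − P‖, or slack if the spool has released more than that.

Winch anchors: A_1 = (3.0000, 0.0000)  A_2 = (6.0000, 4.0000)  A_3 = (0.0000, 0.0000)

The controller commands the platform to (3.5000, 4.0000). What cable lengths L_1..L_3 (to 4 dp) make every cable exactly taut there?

(4.0311, 2.5000, 5.3151)

L_1 = √((3.0000−3.5000)² + (0.0000−4.0000)²) = 4.0311
L_2 = √((6.0000−3.5000)² + (4.0000−4.0000)²) = 2.5000
L_3 = √((0.0000−3.5000)² + (0.0000−4.0000)²) = 5.3151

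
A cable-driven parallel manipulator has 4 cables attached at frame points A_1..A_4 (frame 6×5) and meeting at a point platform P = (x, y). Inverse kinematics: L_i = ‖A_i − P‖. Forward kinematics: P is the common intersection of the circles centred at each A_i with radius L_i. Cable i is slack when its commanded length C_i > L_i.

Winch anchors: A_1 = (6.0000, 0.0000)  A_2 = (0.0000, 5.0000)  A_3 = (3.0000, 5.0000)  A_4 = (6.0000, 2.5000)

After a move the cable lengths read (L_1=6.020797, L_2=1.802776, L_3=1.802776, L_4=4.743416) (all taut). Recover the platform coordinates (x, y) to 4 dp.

(1.5000, 4.0000)

each cable: (A_i−P)·(A_i−P) = L_i²; let k_i = ‖A_i‖²−L_i²
k_1 = 36.0000+0.0000−36.2500 = -0.2500
row 1: 12.0000x − 10.0000y = -22.0000  (k_2=21.7500)
row 2: 6.0000x − 10.0000y = -31.0000  (k_3=30.7500)
row 3: 0.0000x − 5.0000y = -20.0000  (k_4=19.7500)
Cramer on rows 1–2 → x = 1.5000, y = 4.0000
check cable 4: ‖A_4−P‖² = 22.5000 ≈ L_4² = 22.5000 ✓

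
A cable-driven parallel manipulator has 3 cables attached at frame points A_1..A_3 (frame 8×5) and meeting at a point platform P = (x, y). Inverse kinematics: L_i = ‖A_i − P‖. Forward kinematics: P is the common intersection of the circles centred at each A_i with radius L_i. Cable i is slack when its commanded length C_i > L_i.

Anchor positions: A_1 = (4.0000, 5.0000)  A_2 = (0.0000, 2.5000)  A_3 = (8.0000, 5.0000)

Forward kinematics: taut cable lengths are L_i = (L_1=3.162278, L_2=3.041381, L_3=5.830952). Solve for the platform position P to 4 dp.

each cable: (A_i−P)·(A_i−P) = L_i²; let q_i = ‖A_i‖²−L_i²
q_1 = 16.0000+25.0000−10.0000 = 31.0000
row 1: 8.0000x + 5.0000y = 34.0000  (q_2=-3.0000)
row 2: -8.0000x + 0.0000y = -24.0000  (q_3=55.0000)
Cramer on rows 1–2 → x = 3.0000, y = 2.0000

(3.0000, 2.0000)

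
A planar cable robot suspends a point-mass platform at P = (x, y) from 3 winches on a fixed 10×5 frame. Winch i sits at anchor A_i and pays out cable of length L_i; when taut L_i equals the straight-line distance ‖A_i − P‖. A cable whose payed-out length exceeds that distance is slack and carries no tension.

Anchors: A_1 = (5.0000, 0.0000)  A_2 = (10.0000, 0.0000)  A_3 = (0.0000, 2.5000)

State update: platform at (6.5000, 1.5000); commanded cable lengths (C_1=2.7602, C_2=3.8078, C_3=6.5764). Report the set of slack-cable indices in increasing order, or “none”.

cable 1: L_1 = ‖A_1−P‖ = 2.1213;  C_1 = 2.7602 → slack
cable 2: L_2 = ‖A_2−P‖ = 3.8079;  C_2 = 3.8078 → taut
cable 3: L_3 = ‖A_3−P‖ = 6.5765;  C_3 = 6.5764 → taut

1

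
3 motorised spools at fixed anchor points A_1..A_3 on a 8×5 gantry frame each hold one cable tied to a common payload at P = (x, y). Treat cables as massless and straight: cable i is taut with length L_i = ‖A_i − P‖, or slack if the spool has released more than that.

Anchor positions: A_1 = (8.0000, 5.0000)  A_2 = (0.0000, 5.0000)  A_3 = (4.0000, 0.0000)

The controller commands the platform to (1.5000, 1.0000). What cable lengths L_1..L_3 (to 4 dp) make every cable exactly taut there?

L_1: Δ = A_1−P = (6.5000, 4.0000) → ‖Δ‖ = √58.2500 = 7.6322
L_2: Δ = A_2−P = (-1.5000, 4.0000) → ‖Δ‖ = √18.2500 = 4.2720
L_3: Δ = A_3−P = (2.5000, -1.0000) → ‖Δ‖ = √7.2500 = 2.6926

(7.6322, 4.2720, 2.6926)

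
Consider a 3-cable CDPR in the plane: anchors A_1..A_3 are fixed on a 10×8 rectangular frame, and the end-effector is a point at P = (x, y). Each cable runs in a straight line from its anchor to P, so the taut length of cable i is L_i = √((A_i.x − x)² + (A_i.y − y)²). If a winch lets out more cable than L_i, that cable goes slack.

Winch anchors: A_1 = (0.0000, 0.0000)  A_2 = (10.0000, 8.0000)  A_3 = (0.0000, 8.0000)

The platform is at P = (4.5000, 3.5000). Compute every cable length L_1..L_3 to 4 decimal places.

L_1 = √((0.0000−4.5000)² + (0.0000−3.5000)²) = 5.7009
L_2 = √((10.0000−4.5000)² + (8.0000−3.5000)²) = 7.1063
L_3 = √((0.0000−4.5000)² + (8.0000−3.5000)²) = 6.3640

(5.7009, 7.1063, 6.3640)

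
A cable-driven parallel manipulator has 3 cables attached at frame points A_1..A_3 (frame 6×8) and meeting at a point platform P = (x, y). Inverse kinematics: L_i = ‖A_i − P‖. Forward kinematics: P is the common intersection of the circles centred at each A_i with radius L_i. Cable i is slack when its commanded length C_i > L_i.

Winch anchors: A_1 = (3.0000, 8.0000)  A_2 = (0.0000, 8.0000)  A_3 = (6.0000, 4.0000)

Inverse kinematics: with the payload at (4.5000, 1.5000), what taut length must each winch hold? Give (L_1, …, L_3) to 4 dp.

L_1 = √((3.0000−4.5000)² + (8.0000−1.5000)²) = 6.6708
L_2 = √((0.0000−4.5000)² + (8.0000−1.5000)²) = 7.9057
L_3 = √((6.0000−4.5000)² + (4.0000−1.5000)²) = 2.9155

(6.6708, 7.9057, 2.9155)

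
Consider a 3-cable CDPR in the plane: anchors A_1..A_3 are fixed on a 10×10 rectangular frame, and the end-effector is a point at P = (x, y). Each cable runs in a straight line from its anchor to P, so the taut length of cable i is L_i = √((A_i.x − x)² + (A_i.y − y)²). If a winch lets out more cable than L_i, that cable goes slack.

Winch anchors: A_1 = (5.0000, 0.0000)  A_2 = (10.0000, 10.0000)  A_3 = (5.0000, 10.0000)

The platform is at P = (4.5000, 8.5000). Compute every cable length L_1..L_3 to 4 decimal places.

L_1 = √((5.0000−4.5000)² + (0.0000−8.5000)²) = 8.5147
L_2 = √((10.0000−4.5000)² + (10.0000−8.5000)²) = 5.7009
L_3 = √((5.0000−4.5000)² + (10.0000−8.5000)²) = 1.5811

(8.5147, 5.7009, 1.5811)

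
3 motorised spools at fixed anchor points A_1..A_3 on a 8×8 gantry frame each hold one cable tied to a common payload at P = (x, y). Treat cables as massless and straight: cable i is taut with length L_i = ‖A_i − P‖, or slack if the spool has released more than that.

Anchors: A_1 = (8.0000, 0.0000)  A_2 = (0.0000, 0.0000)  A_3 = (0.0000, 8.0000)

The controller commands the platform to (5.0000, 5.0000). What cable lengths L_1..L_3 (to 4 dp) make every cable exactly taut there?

(5.8310, 7.0711, 5.8310)

L_1 = √((8.0000−5.0000)² + (0.0000−5.0000)²) = 5.8310
L_2 = √((0.0000−5.0000)² + (0.0000−5.0000)²) = 7.0711
L_3 = √((0.0000−5.0000)² + (8.0000−5.0000)²) = 5.8310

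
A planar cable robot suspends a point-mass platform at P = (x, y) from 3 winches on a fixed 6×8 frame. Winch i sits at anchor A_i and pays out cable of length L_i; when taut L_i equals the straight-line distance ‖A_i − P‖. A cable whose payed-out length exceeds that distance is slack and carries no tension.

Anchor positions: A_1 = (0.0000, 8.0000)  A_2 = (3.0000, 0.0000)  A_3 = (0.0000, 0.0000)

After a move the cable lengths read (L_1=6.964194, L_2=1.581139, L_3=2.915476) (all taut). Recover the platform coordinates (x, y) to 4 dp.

(2.5000, 1.5000)

expand ‖A_i−P‖²=L_i² and subtract eq 1 (c_i ≔ ‖A_i‖²−L_i²)
c_1 = 0.0000+64.0000−48.5000 = 15.5000
eq1−eq2 → [-6.0000  16.0000]·P = 9.0000
eq1−eq3 → [0.0000  16.0000]·P = 24.0000
2×2 solve → P = (2.5000, 1.5000)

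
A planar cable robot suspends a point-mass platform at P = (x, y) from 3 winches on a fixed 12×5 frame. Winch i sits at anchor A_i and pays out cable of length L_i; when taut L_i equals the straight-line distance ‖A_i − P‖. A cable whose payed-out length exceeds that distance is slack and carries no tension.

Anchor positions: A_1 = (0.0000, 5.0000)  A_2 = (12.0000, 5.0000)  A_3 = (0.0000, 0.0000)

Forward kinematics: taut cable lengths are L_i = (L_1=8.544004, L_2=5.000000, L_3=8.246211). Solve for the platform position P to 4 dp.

(8.0000, 2.0000)

expand ‖A_i−P‖²=L_i² and subtract eq 1 (k_i ≔ ‖A_i‖²−L_i²)
k_1 = 0.0000+25.0000−73.0000 = -48.0000
eq1−eq2 → [-24.0000  0.0000]·P = -192.0000
eq1−eq3 → [0.0000  10.0000]·P = 20.0000
2×2 solve → P = (8.0000, 2.0000)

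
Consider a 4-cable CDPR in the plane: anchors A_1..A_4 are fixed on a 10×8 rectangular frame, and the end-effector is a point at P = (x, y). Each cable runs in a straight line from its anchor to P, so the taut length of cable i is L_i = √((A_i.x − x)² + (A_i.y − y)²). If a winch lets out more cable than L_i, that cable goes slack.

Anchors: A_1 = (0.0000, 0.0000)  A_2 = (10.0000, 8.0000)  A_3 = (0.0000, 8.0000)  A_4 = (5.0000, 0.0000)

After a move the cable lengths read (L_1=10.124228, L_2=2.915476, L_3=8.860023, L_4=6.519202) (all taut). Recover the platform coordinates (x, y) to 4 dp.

each cable: (A_i−P)·(A_i−P) = L_i²; let k_i = ‖A_i‖²−L_i²
k_1 = 0.0000+0.0000−102.5000 = -102.5000
row 1: -20.0000x − 16.0000y = -258.0000  (k_2=155.5000)
row 2: 0.0000x − 16.0000y = -88.0000  (k_3=-14.5000)
row 3: -10.0000x + 0.0000y = -85.0000  (k_4=-17.5000)
Cramer on rows 1–2 → x = 8.5000, y = 5.5000
check cable 4: ‖A_4−P‖² = 42.5000 ≈ L_4² = 42.5000 ✓

(8.5000, 5.5000)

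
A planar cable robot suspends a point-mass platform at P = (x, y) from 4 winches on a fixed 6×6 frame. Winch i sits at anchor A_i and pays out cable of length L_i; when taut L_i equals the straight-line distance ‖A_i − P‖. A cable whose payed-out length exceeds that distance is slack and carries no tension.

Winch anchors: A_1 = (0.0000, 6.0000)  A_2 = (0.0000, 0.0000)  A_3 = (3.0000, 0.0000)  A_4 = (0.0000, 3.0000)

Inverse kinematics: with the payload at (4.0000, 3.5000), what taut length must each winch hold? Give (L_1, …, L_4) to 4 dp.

(4.7170, 5.3151, 3.6401, 4.0311)

L_1: Δ = A_1−P = (-4.0000, 2.5000) → ‖Δ‖ = √22.2500 = 4.7170
L_2: Δ = A_2−P = (-4.0000, -3.5000) → ‖Δ‖ = √28.2500 = 5.3151
L_3: Δ = A_3−P = (-1.0000, -3.5000) → ‖Δ‖ = √13.2500 = 3.6401
L_4: Δ = A_4−P = (-4.0000, -0.5000) → ‖Δ‖ = √16.2500 = 4.0311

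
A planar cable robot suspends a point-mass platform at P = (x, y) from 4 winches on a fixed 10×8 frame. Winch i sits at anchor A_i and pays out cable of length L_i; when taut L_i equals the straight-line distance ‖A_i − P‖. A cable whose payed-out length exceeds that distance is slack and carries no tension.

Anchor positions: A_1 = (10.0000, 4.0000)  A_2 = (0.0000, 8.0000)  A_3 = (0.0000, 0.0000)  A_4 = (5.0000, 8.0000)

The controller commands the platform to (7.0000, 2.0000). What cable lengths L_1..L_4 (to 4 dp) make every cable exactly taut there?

L_1 = √((10.0000−7.0000)² + (4.0000−2.0000)²) = 3.6056
L_2 = √((0.0000−7.0000)² + (8.0000−2.0000)²) = 9.2195
L_3 = √((0.0000−7.0000)² + (0.0000−2.0000)²) = 7.2801
L_4 = √((5.0000−7.0000)² + (8.0000−2.0000)²) = 6.3246

(3.6056, 9.2195, 7.2801, 6.3246)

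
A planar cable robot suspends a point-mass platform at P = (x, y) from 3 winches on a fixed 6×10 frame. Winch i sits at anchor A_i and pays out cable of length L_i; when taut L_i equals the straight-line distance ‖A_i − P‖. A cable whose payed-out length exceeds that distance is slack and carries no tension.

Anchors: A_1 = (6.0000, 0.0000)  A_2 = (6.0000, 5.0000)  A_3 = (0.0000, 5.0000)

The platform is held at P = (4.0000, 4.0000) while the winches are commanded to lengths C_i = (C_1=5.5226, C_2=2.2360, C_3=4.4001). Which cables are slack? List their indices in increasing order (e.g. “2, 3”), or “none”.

i=1: geometric 4.4721 vs commanded 5.5226 ⇒ slack
i=2: geometric 2.2361 vs commanded 2.2360 ⇒ taut
i=3: geometric 4.1231 vs commanded 4.4001 ⇒ slack

1, 3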